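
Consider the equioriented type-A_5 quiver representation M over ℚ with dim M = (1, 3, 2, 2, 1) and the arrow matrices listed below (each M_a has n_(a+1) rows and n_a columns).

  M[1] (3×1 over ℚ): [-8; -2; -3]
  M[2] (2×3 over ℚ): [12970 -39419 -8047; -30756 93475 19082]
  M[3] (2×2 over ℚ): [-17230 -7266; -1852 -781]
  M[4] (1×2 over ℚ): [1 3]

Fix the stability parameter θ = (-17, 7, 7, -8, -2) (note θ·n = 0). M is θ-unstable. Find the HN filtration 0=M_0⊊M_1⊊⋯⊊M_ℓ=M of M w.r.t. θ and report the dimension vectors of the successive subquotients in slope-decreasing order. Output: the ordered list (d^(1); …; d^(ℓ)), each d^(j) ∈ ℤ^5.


Interval decomposition of M: I[1,5], I[2,2], I[2,4].
HN type (ℓ=4): μ^(1)=7; μ^(2)=2; μ^(3)=1; μ^(4)=-17

((0, 1, 0, 0, 0); (0, 1, 1, 1, 0); (0, 1, 1, 1, 1); (1, 0, 0, 0, 0))


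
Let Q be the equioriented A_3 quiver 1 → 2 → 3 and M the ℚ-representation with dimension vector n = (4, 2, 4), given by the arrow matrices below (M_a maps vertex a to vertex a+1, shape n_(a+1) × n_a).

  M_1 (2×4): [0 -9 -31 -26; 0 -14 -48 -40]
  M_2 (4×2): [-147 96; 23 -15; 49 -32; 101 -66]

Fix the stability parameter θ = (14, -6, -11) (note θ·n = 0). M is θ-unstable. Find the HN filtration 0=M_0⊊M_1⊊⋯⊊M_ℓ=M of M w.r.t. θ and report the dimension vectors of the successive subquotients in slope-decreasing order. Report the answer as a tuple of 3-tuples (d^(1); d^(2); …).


Interval decomposition of M: I[1,1]^2, I[1,3]^2, I[3,3]^2.
HN type (ℓ=3): μ^(1)=14; μ^(2)=-1; μ^(3)=-11

((2, 0, 0); (2, 2, 2); (0, 0, 2))


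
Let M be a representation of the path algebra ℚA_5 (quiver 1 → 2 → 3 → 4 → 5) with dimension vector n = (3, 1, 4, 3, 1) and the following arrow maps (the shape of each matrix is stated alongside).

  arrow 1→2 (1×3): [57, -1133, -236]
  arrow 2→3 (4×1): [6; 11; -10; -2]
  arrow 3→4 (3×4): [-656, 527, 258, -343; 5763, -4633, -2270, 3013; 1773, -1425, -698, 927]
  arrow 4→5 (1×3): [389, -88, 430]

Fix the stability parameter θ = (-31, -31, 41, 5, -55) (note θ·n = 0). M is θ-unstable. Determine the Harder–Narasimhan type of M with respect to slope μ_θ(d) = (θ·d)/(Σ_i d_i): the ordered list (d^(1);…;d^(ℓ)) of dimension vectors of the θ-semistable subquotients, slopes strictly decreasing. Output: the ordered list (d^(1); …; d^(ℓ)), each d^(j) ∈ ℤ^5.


Via rank(M_{q-1}∘⋯∘M_p): M ≅ I[1,1]^2, I[1,5], I[3,3], I[3,4]^2.
μ_θ-semistable layers: μ^(1)=41; μ^(2)=23; μ^(3)=-3; μ^(4)=-31

((0, 0, 1, 0, 0); (0, 0, 2, 2, 0); (0, 0, 1, 1, 1); (3, 1, 0, 0, 0))


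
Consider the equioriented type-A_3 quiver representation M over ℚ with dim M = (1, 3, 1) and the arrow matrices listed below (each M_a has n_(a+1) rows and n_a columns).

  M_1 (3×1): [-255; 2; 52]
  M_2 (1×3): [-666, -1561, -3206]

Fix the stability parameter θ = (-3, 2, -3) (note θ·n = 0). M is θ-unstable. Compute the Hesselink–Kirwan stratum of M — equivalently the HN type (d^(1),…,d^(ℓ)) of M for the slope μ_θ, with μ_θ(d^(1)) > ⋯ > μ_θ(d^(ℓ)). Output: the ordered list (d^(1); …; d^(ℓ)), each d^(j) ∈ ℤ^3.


Via rank(M_{q-1}∘⋯∘M_p): M ≅ I[1,3], I[2,2]^2.
μ_θ-semistable layers: μ^(1)=2; μ^(2)=-1/2; μ^(3)=-3

((0, 2, 0); (0, 1, 1); (1, 0, 0))


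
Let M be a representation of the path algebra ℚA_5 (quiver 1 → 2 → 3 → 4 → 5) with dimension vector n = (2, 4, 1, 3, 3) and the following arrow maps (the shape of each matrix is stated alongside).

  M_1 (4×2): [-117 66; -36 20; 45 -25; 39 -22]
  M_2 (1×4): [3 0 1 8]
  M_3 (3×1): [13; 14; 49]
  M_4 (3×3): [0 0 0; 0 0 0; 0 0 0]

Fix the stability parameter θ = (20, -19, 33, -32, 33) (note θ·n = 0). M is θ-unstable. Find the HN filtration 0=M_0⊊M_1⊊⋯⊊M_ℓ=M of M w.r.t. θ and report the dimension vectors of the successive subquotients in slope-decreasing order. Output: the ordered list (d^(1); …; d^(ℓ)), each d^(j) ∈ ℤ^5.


Interval decomposition of M: I[1,2], I[1,4], I[2,2]^2, I[4,4]^2, I[5,5]^3.
HN type (ℓ=4): μ^(1)=33; μ^(2)=1/2; μ^(3)=-19; μ^(4)=-32

((0, 0, 0, 0, 3); (2, 2, 1, 1, 0); (0, 2, 0, 0, 0); (0, 0, 0, 2, 0))


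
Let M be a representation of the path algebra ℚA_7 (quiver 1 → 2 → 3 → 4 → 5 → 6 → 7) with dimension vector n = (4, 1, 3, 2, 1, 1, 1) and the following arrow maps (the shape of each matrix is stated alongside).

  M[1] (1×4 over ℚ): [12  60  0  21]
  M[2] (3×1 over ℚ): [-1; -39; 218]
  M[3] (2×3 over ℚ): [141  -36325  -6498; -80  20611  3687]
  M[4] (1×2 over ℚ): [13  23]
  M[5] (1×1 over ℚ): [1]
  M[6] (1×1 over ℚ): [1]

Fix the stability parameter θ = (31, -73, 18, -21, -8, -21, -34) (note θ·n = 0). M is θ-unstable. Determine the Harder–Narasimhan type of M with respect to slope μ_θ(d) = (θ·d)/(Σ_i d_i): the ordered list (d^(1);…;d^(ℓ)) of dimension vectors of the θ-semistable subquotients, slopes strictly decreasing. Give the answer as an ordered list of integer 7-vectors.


Via rank(M_{q-1}∘⋯∘M_p): M ≅ I[1,1]^3, I[1,7], I[3,3], I[3,4].
μ_θ-semistable layers: μ^(1)=31; μ^(2)=18; μ^(3)=-3/2; μ^(4)=-66/5; μ^(5)=-21

((3, 0, 0, 0, 0, 0, 0); (0, 0, 1, 0, 0, 0, 0); (0, 0, 1, 1, 0, 0, 0); (0, 0, 1, 1, 1, 1, 1); (1, 1, 0, 0, 0, 0, 0))


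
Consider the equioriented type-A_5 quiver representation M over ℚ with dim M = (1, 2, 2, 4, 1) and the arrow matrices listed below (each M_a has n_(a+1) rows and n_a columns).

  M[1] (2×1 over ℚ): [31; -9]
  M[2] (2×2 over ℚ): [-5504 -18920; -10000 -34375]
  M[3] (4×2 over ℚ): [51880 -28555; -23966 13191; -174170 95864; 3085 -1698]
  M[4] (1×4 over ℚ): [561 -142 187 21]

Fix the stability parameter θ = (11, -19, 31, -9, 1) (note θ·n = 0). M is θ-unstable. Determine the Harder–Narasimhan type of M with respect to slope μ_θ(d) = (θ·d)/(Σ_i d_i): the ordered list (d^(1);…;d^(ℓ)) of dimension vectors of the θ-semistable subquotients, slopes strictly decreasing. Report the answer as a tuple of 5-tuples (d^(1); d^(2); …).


Barcode: M ≅ I[1,5], I[2,2], I[3,4], I[4,4]^2. HN layers by μ_θ (5 steps, strictly decreasing):
  μ^(1)=11; μ^(2)=23/3; μ^(3)=-4; μ^(4)=-9; μ^(5)=-19

((0, 0, 1, 1, 0); (0, 0, 1, 1, 1); (1, 1, 0, 0, 0); (0, 0, 0, 2, 0); (0, 1, 0, 0, 0))


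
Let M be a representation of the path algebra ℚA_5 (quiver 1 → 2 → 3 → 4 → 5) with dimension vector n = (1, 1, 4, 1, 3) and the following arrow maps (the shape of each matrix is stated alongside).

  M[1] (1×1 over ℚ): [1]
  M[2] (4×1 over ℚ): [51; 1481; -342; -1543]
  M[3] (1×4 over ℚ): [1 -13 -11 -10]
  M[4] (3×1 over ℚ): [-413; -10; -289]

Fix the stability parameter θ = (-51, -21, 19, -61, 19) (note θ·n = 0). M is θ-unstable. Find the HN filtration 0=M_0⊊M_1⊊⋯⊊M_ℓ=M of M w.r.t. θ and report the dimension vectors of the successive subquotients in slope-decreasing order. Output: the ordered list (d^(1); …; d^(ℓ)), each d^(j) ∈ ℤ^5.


Barcode: M ≅ I[1,5], I[3,3]^3, I[5,5]^2. HN layers by μ_θ (3 steps, strictly decreasing):
  μ^(1)=19; μ^(2)=-21; μ^(3)=-51

((0, 0, 3, 0, 3); (0, 1, 1, 1, 0); (1, 0, 0, 0, 0))


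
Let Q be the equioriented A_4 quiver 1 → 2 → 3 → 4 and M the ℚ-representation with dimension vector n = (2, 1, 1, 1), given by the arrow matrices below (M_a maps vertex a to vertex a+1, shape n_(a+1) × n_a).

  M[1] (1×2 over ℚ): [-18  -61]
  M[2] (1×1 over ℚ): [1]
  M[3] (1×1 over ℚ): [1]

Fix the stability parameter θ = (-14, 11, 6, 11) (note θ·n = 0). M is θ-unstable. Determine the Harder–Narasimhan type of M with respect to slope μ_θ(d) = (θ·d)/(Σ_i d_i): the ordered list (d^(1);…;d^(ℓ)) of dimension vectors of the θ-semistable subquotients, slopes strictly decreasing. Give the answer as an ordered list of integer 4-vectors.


Via rank(M_{q-1}∘⋯∘M_p): M ≅ I[1,1], I[1,4].
μ_θ-semistable layers: μ^(1)=11; μ^(2)=17/2; μ^(3)=-14

((0, 0, 0, 1); (0, 1, 1, 0); (2, 0, 0, 0))


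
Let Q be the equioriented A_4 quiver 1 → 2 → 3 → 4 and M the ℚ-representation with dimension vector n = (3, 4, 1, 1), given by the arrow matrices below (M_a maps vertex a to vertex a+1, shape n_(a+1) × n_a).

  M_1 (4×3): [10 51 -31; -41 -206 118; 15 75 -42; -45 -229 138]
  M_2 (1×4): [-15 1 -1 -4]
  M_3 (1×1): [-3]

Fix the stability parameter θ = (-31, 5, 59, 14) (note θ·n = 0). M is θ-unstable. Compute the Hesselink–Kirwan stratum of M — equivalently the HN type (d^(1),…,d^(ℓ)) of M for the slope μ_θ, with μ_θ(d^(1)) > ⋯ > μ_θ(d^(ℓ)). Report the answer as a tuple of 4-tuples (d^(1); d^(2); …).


Interval decomposition of M: I[1,2]^2, I[1,4], I[2,2].
HN type (ℓ=3): μ^(1)=73/2; μ^(2)=5; μ^(3)=-31

((0, 0, 1, 1); (0, 4, 0, 0); (3, 0, 0, 0))


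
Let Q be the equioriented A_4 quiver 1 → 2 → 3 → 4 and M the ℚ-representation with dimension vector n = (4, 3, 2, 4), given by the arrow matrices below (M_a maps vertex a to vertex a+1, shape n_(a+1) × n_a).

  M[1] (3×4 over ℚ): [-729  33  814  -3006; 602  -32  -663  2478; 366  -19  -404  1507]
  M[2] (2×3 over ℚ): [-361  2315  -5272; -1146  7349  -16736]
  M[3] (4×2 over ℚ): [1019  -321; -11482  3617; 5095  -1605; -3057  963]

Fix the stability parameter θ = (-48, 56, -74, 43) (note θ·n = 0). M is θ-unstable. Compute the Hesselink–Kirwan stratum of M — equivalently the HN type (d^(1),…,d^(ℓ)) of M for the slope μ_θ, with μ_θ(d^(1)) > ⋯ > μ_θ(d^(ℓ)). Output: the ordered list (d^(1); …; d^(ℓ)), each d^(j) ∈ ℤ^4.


Barcode: M ≅ I[1,1], I[1,2], I[1,4]^2, I[4,4]^2. HN layers by μ_θ (4 steps, strictly decreasing):
  μ^(1)=56; μ^(2)=43; μ^(3)=-9; μ^(4)=-48

((0, 1, 0, 0); (0, 0, 0, 4); (0, 2, 2, 0); (4, 0, 0, 0))


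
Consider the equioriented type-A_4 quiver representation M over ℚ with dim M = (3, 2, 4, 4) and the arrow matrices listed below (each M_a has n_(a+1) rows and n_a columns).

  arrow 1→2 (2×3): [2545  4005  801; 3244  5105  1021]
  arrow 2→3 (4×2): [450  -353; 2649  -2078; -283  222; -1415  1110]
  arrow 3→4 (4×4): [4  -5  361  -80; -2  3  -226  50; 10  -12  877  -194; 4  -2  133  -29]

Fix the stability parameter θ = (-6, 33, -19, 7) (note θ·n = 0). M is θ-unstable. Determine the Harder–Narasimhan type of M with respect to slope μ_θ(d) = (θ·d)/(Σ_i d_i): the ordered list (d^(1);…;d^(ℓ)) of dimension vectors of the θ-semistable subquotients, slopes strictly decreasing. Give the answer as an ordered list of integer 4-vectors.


Barcode: M ≅ I[1,1], I[1,3], I[1,4], I[3,4]^2, I[4,4]. HN layers by μ_θ (3 steps, strictly decreasing):
  μ^(1)=7; μ^(2)=-6; μ^(3)=-19

((0, 2, 2, 4); (3, 0, 0, 0); (0, 0, 2, 0))


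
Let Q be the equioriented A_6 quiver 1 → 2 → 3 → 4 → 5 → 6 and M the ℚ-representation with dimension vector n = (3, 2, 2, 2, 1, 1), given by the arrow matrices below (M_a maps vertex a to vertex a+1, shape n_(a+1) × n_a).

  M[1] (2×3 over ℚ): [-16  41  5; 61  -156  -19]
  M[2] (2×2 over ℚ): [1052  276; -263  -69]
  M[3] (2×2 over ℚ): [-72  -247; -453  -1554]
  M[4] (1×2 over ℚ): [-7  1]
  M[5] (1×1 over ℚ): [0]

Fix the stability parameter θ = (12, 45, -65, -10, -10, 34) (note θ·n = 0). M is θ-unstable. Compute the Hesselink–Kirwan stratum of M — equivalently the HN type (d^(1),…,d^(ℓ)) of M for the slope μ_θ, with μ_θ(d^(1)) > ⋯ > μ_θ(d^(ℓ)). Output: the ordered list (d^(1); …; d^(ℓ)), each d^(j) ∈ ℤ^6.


Interval decomposition of M: I[1,1], I[1,2], I[1,5], I[3,4], I[6,6].
HN type (ℓ=6): μ^(1)=45; μ^(2)=34; μ^(3)=12; μ^(4)=-28/5; μ^(5)=-10; μ^(6)=-65

((0, 1, 0, 0, 0, 0); (0, 0, 0, 0, 0, 1); (2, 0, 0, 0, 0, 0); (1, 1, 1, 1, 1, 0); (0, 0, 0, 1, 0, 0); (0, 0, 1, 0, 0, 0))


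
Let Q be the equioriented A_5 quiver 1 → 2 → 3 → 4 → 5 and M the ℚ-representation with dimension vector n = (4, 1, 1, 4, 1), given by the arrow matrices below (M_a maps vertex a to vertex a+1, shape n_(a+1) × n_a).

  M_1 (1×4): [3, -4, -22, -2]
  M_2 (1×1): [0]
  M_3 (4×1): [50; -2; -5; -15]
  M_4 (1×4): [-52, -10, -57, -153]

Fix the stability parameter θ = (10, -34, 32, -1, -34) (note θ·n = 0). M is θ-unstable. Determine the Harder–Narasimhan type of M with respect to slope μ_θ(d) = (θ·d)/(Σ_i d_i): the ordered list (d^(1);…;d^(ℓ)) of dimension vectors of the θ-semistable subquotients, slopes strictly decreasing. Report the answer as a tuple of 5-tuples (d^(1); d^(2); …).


Interval decomposition of M: I[1,1]^3, I[1,2], I[3,4], I[4,4]^2, I[4,5].
HN type (ℓ=5): μ^(1)=31/2; μ^(2)=10; μ^(3)=-1; μ^(4)=-12; μ^(5)=-35/2

((0, 0, 1, 1, 0); (3, 0, 0, 0, 0); (0, 0, 0, 2, 0); (1, 1, 0, 0, 0); (0, 0, 0, 1, 1))


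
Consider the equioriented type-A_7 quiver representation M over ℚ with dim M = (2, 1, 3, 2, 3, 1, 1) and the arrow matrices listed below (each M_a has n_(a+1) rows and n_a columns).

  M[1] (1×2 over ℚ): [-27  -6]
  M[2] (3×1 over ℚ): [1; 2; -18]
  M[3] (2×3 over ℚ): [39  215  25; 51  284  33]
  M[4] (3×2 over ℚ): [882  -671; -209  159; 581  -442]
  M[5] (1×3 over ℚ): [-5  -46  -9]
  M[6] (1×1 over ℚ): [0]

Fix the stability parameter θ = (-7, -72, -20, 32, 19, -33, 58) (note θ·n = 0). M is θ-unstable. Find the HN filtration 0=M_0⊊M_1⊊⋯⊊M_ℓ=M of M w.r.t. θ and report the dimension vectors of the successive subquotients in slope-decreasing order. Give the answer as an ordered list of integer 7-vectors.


Interval decomposition of M: I[1,1], I[1,5], I[3,3], I[3,6], I[5,5], I[7,7].
HN type (ℓ=7): μ^(1)=58; μ^(2)=51/2; μ^(3)=19; μ^(4)=6; μ^(5)=-7; μ^(6)=-20; μ^(7)=-79/2

((0, 0, 0, 0, 0, 0, 1); (0, 0, 0, 1, 1, 0, 0); (0, 0, 0, 0, 1, 0, 0); (0, 0, 0, 1, 1, 1, 0); (1, 0, 0, 0, 0, 0, 0); (0, 0, 3, 0, 0, 0, 0); (1, 1, 0, 0, 0, 0, 0))


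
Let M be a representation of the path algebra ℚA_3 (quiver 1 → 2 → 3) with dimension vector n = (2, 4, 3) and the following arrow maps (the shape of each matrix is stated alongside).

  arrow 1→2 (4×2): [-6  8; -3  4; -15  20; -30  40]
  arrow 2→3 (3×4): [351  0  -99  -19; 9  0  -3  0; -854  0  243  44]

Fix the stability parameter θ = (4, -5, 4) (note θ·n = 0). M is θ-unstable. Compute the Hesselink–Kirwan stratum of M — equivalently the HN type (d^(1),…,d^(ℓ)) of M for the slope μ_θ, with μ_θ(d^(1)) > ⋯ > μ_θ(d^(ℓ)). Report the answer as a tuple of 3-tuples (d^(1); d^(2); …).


Via rank(M_{q-1}∘⋯∘M_p): M ≅ I[1,1], I[1,3], I[2,2], I[2,3]^2.
μ_θ-semistable layers: μ^(1)=4; μ^(2)=-1/2; μ^(3)=-5

((1, 0, 3); (1, 1, 0); (0, 3, 0))


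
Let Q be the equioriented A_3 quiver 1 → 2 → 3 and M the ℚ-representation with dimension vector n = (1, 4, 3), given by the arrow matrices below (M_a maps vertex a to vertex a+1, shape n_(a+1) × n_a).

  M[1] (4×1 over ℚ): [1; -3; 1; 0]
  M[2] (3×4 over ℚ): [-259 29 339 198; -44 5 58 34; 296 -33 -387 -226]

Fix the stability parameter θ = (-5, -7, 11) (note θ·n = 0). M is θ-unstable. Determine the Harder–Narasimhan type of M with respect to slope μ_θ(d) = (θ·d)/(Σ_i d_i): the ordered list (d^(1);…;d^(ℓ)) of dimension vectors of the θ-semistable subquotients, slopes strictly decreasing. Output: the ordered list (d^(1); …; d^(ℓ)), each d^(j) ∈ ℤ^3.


Via rank(M_{q-1}∘⋯∘M_p): M ≅ I[1,3], I[2,2], I[2,3]^2.
μ_θ-semistable layers: μ^(1)=11; μ^(2)=-6; μ^(3)=-7

((0, 0, 3); (1, 1, 0); (0, 3, 0))


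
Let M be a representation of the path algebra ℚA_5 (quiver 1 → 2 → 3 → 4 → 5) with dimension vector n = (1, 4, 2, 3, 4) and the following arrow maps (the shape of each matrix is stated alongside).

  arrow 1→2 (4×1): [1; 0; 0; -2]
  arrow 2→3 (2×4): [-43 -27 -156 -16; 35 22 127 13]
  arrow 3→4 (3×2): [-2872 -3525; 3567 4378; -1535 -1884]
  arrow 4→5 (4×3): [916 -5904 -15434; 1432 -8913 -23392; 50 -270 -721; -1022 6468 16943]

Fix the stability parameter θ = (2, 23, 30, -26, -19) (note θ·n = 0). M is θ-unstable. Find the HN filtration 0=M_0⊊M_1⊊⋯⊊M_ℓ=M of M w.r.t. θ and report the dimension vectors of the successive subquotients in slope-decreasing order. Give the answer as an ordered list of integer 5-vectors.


Barcode: M ≅ I[1,5], I[2,2]^2, I[2,4], I[4,5], I[5,5]^2. HN layers by μ_θ (5 steps, strictly decreasing):
  μ^(1)=23; μ^(2)=9; μ^(3)=2; μ^(4)=-19; μ^(5)=-26

((0, 2, 0, 0, 0); (0, 1, 1, 1, 0); (1, 1, 1, 1, 1); (0, 0, 0, 0, 3); (0, 0, 0, 1, 0))


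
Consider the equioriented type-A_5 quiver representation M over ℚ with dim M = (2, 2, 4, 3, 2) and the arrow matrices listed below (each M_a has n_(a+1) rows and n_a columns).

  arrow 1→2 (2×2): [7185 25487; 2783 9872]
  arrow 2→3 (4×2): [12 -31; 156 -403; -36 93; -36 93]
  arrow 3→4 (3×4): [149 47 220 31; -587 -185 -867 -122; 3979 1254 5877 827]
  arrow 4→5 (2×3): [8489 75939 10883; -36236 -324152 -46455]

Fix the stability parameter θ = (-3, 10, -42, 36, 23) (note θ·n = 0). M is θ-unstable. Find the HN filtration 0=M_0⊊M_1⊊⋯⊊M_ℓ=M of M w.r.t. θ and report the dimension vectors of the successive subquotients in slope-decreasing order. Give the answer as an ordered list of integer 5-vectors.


Via rank(M_{q-1}∘⋯∘M_p): M ≅ I[1,2], I[1,5], I[3,3], I[3,4], I[3,5].
μ_θ-semistable layers: μ^(1)=36; μ^(2)=59/2; μ^(3)=10; μ^(4)=-3; μ^(5)=-35/3; μ^(6)=-42

((0, 0, 0, 1, 0); (0, 0, 0, 2, 2); (0, 1, 0, 0, 0); (1, 0, 0, 0, 0); (1, 1, 1, 0, 0); (0, 0, 3, 0, 0))


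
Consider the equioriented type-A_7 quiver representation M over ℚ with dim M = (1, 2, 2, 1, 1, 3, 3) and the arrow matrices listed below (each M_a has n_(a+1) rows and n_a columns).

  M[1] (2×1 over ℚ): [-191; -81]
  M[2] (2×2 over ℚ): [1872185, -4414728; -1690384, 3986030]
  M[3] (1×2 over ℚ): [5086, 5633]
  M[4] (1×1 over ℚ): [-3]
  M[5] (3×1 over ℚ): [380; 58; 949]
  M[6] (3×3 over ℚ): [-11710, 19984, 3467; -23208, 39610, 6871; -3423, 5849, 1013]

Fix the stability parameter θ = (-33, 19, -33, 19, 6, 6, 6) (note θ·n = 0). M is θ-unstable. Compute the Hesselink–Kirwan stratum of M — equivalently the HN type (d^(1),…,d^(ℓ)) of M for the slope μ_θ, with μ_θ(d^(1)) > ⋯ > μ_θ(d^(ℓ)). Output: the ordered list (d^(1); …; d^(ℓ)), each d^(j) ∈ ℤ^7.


Interval decomposition of M: I[1,3], I[2,7], I[6,6], I[6,7], I[7,7].
HN type (ℓ=4): μ^(1)=37/4; μ^(2)=6; μ^(3)=-7; μ^(4)=-33

((0, 0, 0, 1, 1, 1, 1); (0, 0, 0, 0, 0, 2, 2); (0, 2, 2, 0, 0, 0, 0); (1, 0, 0, 0, 0, 0, 0))


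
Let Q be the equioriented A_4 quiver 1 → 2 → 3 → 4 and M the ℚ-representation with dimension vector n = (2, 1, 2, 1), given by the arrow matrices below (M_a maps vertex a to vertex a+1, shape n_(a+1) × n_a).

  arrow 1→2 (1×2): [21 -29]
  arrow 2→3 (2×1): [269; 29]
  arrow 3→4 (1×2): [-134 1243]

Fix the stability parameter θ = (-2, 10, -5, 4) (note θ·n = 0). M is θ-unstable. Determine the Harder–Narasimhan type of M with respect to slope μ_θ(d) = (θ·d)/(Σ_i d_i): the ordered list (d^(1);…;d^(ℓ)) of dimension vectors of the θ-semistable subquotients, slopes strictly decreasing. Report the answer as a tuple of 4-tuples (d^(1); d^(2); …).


Barcode: M ≅ I[1,1], I[1,4], I[3,3]. HN layers by μ_θ (4 steps, strictly decreasing):
  μ^(1)=4; μ^(2)=5/2; μ^(3)=-2; μ^(4)=-5

((0, 0, 0, 1); (0, 1, 1, 0); (2, 0, 0, 0); (0, 0, 1, 0))


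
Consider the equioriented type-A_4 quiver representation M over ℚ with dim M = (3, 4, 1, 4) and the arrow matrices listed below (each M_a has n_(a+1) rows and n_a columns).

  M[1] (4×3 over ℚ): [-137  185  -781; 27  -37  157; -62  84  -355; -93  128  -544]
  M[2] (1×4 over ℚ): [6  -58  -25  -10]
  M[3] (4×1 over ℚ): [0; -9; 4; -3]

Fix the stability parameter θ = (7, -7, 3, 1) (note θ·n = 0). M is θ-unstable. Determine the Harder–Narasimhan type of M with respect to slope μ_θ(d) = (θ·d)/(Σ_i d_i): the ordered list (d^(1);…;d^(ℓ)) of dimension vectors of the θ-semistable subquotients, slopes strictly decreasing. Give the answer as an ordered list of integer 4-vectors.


Barcode: M ≅ I[1,2]^2, I[1,4], I[2,2], I[4,4]^3. HN layers by μ_θ (4 steps, strictly decreasing):
  μ^(1)=2; μ^(2)=1; μ^(3)=0; μ^(4)=-7

((0, 0, 1, 1); (0, 0, 0, 3); (3, 3, 0, 0); (0, 1, 0, 0))


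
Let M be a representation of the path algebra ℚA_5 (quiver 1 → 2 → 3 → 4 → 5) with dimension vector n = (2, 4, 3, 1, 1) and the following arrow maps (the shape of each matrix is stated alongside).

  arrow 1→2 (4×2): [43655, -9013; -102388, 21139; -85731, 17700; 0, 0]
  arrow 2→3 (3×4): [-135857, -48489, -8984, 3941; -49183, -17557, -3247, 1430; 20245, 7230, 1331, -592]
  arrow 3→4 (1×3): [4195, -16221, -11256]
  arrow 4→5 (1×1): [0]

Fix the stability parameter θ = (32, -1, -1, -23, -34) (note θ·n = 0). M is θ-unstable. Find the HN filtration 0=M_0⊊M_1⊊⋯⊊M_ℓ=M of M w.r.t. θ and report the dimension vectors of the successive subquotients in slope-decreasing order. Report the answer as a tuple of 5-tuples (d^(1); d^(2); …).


Interval decomposition of M: I[1,3], I[1,4], I[2,2], I[2,3], I[5,5].
HN type (ℓ=4): μ^(1)=10; μ^(2)=7/4; μ^(3)=-1; μ^(4)=-34

((1, 1, 1, 0, 0); (1, 1, 1, 1, 0); (0, 2, 1, 0, 0); (0, 0, 0, 0, 1))


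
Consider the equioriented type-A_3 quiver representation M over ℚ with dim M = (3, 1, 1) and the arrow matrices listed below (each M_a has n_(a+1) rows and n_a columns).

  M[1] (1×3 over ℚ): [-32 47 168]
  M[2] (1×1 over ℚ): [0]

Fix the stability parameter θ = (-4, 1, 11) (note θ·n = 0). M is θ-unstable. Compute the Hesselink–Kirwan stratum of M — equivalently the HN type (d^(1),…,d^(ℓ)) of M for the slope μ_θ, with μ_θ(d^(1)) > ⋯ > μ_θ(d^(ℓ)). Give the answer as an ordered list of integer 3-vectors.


Barcode: M ≅ I[1,1]^2, I[1,2], I[3,3]. HN layers by μ_θ (3 steps, strictly decreasing):
  μ^(1)=11; μ^(2)=1; μ^(3)=-4

((0, 0, 1); (0, 1, 0); (3, 0, 0))


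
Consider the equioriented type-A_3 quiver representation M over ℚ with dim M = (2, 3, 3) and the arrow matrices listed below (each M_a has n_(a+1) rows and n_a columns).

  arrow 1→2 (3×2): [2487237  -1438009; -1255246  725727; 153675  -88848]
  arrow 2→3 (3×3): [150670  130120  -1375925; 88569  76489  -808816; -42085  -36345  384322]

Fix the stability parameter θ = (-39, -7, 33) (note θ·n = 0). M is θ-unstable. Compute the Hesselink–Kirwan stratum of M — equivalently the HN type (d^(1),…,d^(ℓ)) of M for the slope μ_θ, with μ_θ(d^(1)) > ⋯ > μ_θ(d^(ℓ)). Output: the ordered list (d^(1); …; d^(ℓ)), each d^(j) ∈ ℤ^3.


Barcode: M ≅ I[1,3]^2, I[2,2], I[3,3]. HN layers by μ_θ (3 steps, strictly decreasing):
  μ^(1)=33; μ^(2)=-7; μ^(3)=-39

((0, 0, 3); (0, 3, 0); (2, 0, 0))


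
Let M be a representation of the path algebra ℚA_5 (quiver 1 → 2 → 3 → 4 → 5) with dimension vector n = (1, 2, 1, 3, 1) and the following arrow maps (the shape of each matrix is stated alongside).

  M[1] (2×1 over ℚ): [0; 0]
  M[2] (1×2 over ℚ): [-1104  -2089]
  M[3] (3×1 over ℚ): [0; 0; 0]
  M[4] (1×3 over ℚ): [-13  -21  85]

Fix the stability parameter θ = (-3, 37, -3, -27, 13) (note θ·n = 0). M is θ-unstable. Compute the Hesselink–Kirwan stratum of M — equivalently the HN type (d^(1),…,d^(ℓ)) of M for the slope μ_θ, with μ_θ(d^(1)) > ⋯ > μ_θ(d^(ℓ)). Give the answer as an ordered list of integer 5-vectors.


Barcode: M ≅ I[1,1], I[2,2], I[2,3], I[4,4]^2, I[4,5]. HN layers by μ_θ (5 steps, strictly decreasing):
  μ^(1)=37; μ^(2)=17; μ^(3)=13; μ^(4)=-3; μ^(5)=-27

((0, 1, 0, 0, 0); (0, 1, 1, 0, 0); (0, 0, 0, 0, 1); (1, 0, 0, 0, 0); (0, 0, 0, 3, 0))


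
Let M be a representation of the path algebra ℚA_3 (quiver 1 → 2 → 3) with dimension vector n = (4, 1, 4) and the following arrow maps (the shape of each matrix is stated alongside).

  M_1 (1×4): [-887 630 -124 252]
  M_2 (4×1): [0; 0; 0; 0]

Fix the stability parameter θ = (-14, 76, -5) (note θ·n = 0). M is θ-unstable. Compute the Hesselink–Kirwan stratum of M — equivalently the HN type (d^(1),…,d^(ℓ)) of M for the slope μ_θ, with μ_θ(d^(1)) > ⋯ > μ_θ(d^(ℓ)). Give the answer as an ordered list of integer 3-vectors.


Via rank(M_{q-1}∘⋯∘M_p): M ≅ I[1,1]^3, I[1,2], I[3,3]^4.
μ_θ-semistable layers: μ^(1)=76; μ^(2)=-5; μ^(3)=-14

((0, 1, 0); (0, 0, 4); (4, 0, 0))


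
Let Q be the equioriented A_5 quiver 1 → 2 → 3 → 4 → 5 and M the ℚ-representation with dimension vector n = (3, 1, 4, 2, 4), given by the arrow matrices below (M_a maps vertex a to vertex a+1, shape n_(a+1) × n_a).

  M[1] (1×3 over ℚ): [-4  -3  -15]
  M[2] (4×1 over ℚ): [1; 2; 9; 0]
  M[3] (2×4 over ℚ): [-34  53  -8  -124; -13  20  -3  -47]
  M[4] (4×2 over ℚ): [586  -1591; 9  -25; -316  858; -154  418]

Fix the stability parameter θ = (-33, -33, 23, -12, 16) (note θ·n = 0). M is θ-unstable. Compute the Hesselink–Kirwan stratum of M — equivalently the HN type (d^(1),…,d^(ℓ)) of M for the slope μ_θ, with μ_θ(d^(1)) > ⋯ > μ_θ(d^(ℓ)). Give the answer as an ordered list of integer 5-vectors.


Via rank(M_{q-1}∘⋯∘M_p): M ≅ I[1,1]^2, I[1,3], I[3,3], I[3,5]^2, I[5,5]^2.
μ_θ-semistable layers: μ^(1)=23; μ^(2)=16; μ^(3)=11/2; μ^(4)=-33

((0, 0, 2, 0, 0); (0, 0, 0, 0, 4); (0, 0, 2, 2, 0); (3, 1, 0, 0, 0))


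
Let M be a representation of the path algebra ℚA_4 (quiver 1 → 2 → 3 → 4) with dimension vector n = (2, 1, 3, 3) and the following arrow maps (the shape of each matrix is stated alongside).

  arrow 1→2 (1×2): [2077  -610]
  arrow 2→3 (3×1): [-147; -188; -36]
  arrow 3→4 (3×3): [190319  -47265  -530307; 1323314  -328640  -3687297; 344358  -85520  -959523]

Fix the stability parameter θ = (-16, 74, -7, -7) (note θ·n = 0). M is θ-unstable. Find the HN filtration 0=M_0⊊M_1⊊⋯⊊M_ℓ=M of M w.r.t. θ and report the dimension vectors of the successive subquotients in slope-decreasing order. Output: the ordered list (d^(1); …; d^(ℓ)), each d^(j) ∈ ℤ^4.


Barcode: M ≅ I[1,1], I[1,4], I[3,3], I[3,4], I[4,4]. HN layers by μ_θ (3 steps, strictly decreasing):
  μ^(1)=20; μ^(2)=-7; μ^(3)=-16

((0, 1, 1, 1); (0, 0, 2, 2); (2, 0, 0, 0))


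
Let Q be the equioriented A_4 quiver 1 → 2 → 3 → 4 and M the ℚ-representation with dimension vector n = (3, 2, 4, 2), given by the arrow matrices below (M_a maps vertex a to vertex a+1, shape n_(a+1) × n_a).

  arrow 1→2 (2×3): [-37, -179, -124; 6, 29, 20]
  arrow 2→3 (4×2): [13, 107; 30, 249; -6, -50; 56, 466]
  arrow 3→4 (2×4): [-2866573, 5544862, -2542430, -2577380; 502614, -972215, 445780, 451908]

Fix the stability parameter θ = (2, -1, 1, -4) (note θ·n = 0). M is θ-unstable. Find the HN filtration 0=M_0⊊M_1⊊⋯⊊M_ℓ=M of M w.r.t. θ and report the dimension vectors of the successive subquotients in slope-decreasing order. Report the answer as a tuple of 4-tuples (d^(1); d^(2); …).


Interval decomposition of M: I[1,1], I[1,4]^2, I[3,3]^2.
HN type (ℓ=3): μ^(1)=2; μ^(2)=1; μ^(3)=-1/2

((1, 0, 0, 0); (0, 0, 2, 0); (2, 2, 2, 2))


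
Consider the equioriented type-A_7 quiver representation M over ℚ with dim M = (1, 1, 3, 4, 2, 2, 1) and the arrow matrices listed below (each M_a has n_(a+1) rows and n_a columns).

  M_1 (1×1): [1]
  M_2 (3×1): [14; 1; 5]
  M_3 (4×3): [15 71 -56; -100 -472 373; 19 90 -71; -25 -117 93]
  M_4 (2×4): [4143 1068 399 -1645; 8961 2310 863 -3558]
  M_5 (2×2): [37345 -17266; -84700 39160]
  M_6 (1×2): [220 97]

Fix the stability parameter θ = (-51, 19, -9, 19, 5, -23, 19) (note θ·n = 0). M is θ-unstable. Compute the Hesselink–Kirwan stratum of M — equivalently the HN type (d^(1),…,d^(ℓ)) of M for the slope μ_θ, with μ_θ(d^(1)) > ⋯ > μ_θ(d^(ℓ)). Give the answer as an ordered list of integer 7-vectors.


Interval decomposition of M: I[1,5], I[3,4], I[3,6], I[4,4], I[6,7].
HN type (ℓ=7): μ^(1)=19; μ^(2)=12; μ^(3)=5; μ^(4)=1/3; μ^(5)=-9; μ^(6)=-23; μ^(7)=-51

((0, 0, 0, 2, 0, 0, 1); (0, 0, 0, 1, 1, 0, 0); (0, 1, 1, 0, 0, 0, 0); (0, 0, 0, 1, 1, 1, 0); (0, 0, 2, 0, 0, 0, 0); (0, 0, 0, 0, 0, 1, 0); (1, 0, 0, 0, 0, 0, 0))


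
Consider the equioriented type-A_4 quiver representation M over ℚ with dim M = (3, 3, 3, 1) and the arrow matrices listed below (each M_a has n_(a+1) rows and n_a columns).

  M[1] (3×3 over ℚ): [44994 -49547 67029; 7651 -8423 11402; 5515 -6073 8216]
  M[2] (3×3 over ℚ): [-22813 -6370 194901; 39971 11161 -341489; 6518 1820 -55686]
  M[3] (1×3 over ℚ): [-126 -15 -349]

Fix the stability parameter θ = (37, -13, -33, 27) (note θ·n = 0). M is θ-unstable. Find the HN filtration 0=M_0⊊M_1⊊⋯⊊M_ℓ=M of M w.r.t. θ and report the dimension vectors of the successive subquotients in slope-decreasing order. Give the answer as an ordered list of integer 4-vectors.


Interval decomposition of M: I[1,2], I[1,3], I[1,4], I[3,3].
HN type (ℓ=4): μ^(1)=27; μ^(2)=12; μ^(3)=-3; μ^(4)=-33

((0, 0, 0, 1); (1, 1, 0, 0); (2, 2, 2, 0); (0, 0, 1, 0))


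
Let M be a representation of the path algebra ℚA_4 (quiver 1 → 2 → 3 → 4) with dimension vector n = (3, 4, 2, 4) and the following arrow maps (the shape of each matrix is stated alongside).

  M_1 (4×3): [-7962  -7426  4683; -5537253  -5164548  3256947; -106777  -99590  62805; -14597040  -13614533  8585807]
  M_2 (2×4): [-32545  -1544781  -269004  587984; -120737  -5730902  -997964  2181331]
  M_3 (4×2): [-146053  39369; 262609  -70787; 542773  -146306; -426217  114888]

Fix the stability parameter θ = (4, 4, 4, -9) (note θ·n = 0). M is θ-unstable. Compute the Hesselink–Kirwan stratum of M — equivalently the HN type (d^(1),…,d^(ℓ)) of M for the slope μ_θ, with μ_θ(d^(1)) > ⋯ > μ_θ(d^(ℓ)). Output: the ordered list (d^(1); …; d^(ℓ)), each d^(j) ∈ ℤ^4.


Interval decomposition of M: I[1,2], I[1,4]^2, I[2,2], I[4,4]^2.
HN type (ℓ=3): μ^(1)=4; μ^(2)=3/4; μ^(3)=-9

((1, 2, 0, 0); (2, 2, 2, 2); (0, 0, 0, 2))


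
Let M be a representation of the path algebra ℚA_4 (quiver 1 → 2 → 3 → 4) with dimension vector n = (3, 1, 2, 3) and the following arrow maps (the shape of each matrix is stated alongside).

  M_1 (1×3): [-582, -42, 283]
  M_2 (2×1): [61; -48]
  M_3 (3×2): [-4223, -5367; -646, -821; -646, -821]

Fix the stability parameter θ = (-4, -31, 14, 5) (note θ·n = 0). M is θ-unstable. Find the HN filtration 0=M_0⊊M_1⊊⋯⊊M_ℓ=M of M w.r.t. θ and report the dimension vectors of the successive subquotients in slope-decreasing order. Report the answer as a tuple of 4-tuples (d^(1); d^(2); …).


Via rank(M_{q-1}∘⋯∘M_p): M ≅ I[1,1]^2, I[1,4], I[3,4], I[4,4].
μ_θ-semistable layers: μ^(1)=19/2; μ^(2)=5; μ^(3)=-4; μ^(4)=-35/2

((0, 0, 2, 2); (0, 0, 0, 1); (2, 0, 0, 0); (1, 1, 0, 0))


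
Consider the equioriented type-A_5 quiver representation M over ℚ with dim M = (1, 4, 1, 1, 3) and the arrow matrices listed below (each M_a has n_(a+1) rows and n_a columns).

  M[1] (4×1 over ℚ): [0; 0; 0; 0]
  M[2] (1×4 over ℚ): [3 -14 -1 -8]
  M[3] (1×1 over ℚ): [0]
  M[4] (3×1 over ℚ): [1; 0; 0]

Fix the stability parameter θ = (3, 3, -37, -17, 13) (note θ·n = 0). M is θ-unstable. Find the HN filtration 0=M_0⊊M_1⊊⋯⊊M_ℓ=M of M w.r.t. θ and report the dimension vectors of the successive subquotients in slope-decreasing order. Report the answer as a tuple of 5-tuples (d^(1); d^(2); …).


Interval decomposition of M: I[1,1], I[2,2]^3, I[2,3], I[4,5], I[5,5]^2.
HN type (ℓ=3): μ^(1)=13; μ^(2)=3; μ^(3)=-17

((0, 0, 0, 0, 3); (1, 3, 0, 0, 0); (0, 1, 1, 1, 0))


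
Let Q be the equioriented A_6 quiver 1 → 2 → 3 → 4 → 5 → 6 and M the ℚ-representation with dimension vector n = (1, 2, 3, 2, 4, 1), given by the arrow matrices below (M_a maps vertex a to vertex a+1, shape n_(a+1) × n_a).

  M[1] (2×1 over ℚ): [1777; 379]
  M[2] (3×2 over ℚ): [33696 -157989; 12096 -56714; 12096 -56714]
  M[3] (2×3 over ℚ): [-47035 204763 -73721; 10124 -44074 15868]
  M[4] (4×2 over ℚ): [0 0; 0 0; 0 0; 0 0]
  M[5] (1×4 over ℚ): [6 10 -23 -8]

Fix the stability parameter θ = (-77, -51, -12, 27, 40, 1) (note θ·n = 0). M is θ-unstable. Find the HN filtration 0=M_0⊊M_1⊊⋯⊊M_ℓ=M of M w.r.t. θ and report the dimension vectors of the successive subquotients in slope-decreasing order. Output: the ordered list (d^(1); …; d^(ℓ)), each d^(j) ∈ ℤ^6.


Barcode: M ≅ I[1,4], I[2,2], I[3,3], I[3,4], I[5,5]^3, I[5,6]. HN layers by μ_θ (6 steps, strictly decreasing):
  μ^(1)=40; μ^(2)=27; μ^(3)=41/2; μ^(4)=-12; μ^(5)=-51; μ^(6)=-77

((0, 0, 0, 0, 3, 0); (0, 0, 0, 2, 0, 0); (0, 0, 0, 0, 1, 1); (0, 0, 3, 0, 0, 0); (0, 2, 0, 0, 0, 0); (1, 0, 0, 0, 0, 0))


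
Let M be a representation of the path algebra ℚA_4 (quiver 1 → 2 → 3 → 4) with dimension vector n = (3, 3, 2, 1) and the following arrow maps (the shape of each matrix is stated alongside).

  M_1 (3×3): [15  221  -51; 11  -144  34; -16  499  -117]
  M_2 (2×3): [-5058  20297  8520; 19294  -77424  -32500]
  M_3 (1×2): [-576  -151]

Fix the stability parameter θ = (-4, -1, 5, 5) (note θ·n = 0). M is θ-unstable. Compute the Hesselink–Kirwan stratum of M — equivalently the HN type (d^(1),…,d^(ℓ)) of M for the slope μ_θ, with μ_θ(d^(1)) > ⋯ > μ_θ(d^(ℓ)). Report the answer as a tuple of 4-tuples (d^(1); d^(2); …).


Interval decomposition of M: I[1,2], I[1,3], I[1,4].
HN type (ℓ=3): μ^(1)=5; μ^(2)=-1; μ^(3)=-4

((0, 0, 2, 1); (0, 3, 0, 0); (3, 0, 0, 0))


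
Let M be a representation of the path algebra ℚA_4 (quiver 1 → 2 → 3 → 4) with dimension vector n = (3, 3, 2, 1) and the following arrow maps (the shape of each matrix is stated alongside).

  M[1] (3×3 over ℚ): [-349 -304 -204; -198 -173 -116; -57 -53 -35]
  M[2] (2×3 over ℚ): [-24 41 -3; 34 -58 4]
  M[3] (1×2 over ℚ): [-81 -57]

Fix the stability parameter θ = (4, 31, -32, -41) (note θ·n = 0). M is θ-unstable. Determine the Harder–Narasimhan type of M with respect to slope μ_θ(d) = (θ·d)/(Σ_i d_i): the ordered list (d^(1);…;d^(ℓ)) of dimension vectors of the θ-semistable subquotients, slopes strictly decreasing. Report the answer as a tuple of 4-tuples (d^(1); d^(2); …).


Interval decomposition of M: I[1,2], I[1,3], I[1,4].
HN type (ℓ=4): μ^(1)=31; μ^(2)=4; μ^(3)=1; μ^(4)=-19/2

((0, 1, 0, 0); (1, 0, 0, 0); (1, 1, 1, 0); (1, 1, 1, 1))


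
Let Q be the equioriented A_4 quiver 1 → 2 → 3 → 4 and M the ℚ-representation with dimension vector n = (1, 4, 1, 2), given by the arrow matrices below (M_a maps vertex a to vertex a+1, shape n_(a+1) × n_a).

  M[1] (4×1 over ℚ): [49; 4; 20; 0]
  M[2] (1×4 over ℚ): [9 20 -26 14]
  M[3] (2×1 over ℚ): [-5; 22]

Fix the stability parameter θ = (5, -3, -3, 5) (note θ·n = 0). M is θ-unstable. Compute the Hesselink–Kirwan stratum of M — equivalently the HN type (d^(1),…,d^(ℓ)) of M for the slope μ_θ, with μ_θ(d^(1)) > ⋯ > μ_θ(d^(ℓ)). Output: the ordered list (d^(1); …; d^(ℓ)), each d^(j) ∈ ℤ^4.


Interval decomposition of M: I[1,4], I[2,2]^3, I[4,4].
HN type (ℓ=3): μ^(1)=5; μ^(2)=-1/3; μ^(3)=-3

((0, 0, 0, 2); (1, 1, 1, 0); (0, 3, 0, 0))


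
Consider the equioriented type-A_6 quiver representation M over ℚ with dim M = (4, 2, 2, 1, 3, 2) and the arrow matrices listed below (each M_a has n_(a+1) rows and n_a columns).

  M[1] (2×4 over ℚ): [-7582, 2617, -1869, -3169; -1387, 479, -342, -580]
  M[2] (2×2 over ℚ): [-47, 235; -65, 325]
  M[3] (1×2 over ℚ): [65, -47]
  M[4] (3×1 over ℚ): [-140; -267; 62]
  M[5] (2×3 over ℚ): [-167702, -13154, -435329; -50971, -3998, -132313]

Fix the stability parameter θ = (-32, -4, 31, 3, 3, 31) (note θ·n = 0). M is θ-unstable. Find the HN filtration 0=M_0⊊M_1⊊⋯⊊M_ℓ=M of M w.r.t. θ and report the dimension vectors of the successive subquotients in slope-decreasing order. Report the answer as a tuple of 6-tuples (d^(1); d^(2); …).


Via rank(M_{q-1}∘⋯∘M_p): M ≅ I[1,1]^2, I[1,2], I[1,3], I[3,5], I[5,6]^2.
μ_θ-semistable layers: μ^(1)=31; μ^(2)=37/3; μ^(3)=3; μ^(4)=-4; μ^(5)=-32

((0, 0, 1, 0, 0, 2); (0, 0, 1, 1, 1, 0); (0, 0, 0, 0, 2, 0); (0, 2, 0, 0, 0, 0); (4, 0, 0, 0, 0, 0))


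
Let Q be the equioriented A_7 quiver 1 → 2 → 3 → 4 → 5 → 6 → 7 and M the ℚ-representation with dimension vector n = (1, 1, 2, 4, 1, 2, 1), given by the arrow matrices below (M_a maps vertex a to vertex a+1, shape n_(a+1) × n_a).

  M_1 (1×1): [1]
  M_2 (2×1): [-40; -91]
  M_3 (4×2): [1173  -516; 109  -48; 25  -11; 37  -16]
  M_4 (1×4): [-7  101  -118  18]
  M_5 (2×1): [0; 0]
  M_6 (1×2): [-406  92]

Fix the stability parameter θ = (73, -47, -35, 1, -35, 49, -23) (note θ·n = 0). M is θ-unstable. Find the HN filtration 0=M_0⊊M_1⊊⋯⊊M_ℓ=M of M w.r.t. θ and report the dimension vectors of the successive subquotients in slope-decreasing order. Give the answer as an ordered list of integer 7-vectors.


Interval decomposition of M: I[1,5], I[3,4], I[4,4]^2, I[6,6], I[6,7].
HN type (ℓ=5): μ^(1)=49; μ^(2)=13; μ^(3)=1; μ^(4)=-43/5; μ^(5)=-35

((0, 0, 0, 0, 0, 1, 0); (0, 0, 0, 0, 0, 1, 1); (0, 0, 0, 3, 0, 0, 0); (1, 1, 1, 1, 1, 0, 0); (0, 0, 1, 0, 0, 0, 0))


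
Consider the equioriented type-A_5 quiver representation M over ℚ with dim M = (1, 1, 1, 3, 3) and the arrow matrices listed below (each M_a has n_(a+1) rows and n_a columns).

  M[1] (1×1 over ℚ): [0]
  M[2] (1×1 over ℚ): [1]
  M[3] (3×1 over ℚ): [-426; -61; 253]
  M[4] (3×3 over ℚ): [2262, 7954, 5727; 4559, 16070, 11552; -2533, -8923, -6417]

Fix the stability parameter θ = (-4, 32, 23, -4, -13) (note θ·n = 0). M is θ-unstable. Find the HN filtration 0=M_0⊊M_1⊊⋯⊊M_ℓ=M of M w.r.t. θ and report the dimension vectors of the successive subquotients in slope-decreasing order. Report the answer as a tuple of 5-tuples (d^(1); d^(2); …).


Interval decomposition of M: I[1,1], I[2,5], I[4,5]^2.
HN type (ℓ=3): μ^(1)=19/2; μ^(2)=-4; μ^(3)=-17/2

((0, 1, 1, 1, 1); (1, 0, 0, 0, 0); (0, 0, 0, 2, 2))


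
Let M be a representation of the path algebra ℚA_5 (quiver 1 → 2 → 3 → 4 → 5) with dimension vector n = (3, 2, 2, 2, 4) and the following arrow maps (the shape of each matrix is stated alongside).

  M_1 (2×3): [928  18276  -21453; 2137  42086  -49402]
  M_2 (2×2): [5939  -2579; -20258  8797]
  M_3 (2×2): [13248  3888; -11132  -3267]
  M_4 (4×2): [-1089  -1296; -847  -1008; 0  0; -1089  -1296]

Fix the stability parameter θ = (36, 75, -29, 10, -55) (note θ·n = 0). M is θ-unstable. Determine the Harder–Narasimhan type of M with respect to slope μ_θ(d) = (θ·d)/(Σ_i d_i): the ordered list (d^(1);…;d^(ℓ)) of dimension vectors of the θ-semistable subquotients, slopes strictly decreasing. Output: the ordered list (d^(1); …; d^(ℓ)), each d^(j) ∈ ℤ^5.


Barcode: M ≅ I[1,1], I[1,3], I[1,4], I[4,5], I[5,5]^3. HN layers by μ_θ (5 steps, strictly decreasing):
  μ^(1)=36; μ^(2)=82/3; μ^(3)=23; μ^(4)=-45/2; μ^(5)=-55

((1, 0, 0, 0, 0); (1, 1, 1, 0, 0); (1, 1, 1, 1, 0); (0, 0, 0, 1, 1); (0, 0, 0, 0, 3))


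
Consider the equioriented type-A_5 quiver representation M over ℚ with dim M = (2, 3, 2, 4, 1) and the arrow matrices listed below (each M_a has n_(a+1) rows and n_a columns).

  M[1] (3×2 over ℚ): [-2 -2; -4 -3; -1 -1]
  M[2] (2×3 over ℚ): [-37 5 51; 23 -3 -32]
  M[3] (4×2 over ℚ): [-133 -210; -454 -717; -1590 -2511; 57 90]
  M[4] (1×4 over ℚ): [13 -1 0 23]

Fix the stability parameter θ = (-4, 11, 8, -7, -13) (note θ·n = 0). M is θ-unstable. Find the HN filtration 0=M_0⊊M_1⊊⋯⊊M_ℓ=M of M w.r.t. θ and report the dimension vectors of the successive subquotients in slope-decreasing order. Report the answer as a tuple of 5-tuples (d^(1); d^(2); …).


Via rank(M_{q-1}∘⋯∘M_p): M ≅ I[1,4], I[1,5], I[2,2], I[4,4]^2.
μ_θ-semistable layers: μ^(1)=11; μ^(2)=4; μ^(3)=-1/4; μ^(4)=-4; μ^(5)=-7

((0, 1, 0, 0, 0); (0, 1, 1, 1, 0); (0, 1, 1, 1, 1); (2, 0, 0, 0, 0); (0, 0, 0, 2, 0))


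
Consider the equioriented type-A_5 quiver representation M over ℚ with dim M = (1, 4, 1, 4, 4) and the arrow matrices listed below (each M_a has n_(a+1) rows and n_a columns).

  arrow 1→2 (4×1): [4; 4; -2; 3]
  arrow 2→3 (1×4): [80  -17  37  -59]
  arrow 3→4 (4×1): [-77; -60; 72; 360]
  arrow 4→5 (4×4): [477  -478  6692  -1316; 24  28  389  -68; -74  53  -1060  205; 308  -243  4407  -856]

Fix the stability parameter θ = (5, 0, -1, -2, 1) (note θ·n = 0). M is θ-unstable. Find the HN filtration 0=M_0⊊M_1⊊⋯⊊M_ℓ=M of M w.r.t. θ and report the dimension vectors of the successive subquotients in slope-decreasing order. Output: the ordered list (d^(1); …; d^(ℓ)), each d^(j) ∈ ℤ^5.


Interval decomposition of M: I[1,5], I[2,2]^3, I[4,5]^3.
HN type (ℓ=4): μ^(1)=1; μ^(2)=1/2; μ^(3)=0; μ^(4)=-2

((0, 0, 0, 0, 4); (1, 1, 1, 1, 0); (0, 3, 0, 0, 0); (0, 0, 0, 3, 0))
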